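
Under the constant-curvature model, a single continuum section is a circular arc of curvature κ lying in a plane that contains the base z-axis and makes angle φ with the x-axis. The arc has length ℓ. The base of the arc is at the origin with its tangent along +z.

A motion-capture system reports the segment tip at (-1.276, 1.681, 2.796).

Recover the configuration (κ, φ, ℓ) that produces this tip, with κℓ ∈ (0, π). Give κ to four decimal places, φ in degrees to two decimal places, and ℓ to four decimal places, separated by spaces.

ρ = √(x²+y²) = √(-1.276² + 1.681²) = 2.11044
φ = atan2(y, x) mod 360° = atan2(1.681, -1.276) = 127.2011°
|p|² = ρ² + z² = 2.11044² + 2.796² = 12.27155
κ = 2ρ / |p|² = 2×2.11044 / 12.27155 = 0.34396
θ = 2·atan2(ρ, z) = 2·atan2(2.11044, 2.796) = 1.29314 rad
ℓ = θ/κ = 1.29314/0.34396 = 3.75961

0.3440 127.20 3.7596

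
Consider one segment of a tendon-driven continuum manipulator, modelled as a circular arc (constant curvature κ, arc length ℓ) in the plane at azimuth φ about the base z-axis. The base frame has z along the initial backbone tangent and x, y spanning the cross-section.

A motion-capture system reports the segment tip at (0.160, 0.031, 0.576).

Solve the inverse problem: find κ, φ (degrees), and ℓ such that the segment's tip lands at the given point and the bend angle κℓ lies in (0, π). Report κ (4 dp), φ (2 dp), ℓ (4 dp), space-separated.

ρ = √(x²+y²) = √(0.160² + 0.031²) = 0.16298
φ = atan2(y, x) mod 360° = atan2(0.031, 0.160) = 10.9652°
|p|² = ρ² + z² = 0.16298² + 0.576² = 0.35834
κ = 2ρ / |p|² = 2×0.16298 / 0.35834 = 0.90962
θ = 2·atan2(ρ, z) = 2·atan2(0.16298, 0.576) = 0.55147 rad
ℓ = θ/κ = 0.55147/0.90962 = 0.60627

0.9096 10.97 0.6063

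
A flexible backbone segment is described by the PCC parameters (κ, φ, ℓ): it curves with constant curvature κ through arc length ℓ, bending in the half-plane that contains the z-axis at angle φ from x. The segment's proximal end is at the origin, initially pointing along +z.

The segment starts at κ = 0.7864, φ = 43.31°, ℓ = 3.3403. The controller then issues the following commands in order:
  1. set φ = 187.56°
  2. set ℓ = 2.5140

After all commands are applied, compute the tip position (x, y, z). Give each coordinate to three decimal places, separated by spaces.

-1.759 -0.233 1.168

initial: κ=0.7864, φ=43.31°, ℓ=3.3403
cmd 1: set φ=187.56° → (κ,φ,ℓ)=(0.7864,187.56°,3.3403) → tip=(-2.3578,-0.3129,0.6261)
cmd 2: set ℓ=2.5140 → (κ,φ,ℓ)=(0.7864,187.56°,2.5140) → tip=(-1.7587,-0.2334,1.1681)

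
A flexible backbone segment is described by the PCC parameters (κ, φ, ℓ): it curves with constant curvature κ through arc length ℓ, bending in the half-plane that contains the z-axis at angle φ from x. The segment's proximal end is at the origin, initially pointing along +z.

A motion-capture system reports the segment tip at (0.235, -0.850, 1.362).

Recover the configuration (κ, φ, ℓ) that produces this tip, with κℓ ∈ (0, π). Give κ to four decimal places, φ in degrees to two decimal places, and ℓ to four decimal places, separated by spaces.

0.6699 285.45 1.7154

ρ = √(x²+y²) = √(0.235² + -0.850²) = 0.88189
φ = atan2(y, x) mod 360° = atan2(-0.850, 0.235) = 285.4546°
|p|² = ρ² + z² = 0.88189² + 1.362² = 2.63277
κ = 2ρ / |p|² = 2×0.88189 / 2.63277 = 0.66993
θ = 2·atan2(ρ, z) = 2·atan2(0.88189, 1.362) = 1.14922 rad
ℓ = θ/κ = 1.14922/0.66993 = 1.71543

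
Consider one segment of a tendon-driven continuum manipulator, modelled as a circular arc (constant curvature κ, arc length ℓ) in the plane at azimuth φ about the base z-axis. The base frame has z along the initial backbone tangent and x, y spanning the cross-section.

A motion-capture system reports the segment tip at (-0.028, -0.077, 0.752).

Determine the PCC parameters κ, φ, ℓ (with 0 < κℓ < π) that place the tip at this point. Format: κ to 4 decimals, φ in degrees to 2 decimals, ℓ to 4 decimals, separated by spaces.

ρ = √(x²+y²) = √(-0.028² + -0.077²) = 0.08193
φ = atan2(y, x) mod 360° = atan2(-0.077, -0.028) = 250.0169°
|p|² = ρ² + z² = 0.08193² + 0.752² = 0.57222
κ = 2ρ / |p|² = 2×0.08193 / 0.57222 = 0.28637
θ = 2·atan2(ρ, z) = 2·atan2(0.08193, 0.752) = 0.21705 rad
ℓ = θ/κ = 0.21705/0.28637 = 0.75794

0.2864 250.02 0.7579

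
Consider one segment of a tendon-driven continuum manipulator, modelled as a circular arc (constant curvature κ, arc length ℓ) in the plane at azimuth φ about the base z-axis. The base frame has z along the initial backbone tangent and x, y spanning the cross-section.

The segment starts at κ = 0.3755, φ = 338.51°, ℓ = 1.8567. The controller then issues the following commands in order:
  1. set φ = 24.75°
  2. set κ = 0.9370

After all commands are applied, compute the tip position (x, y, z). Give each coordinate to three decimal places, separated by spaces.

initial: κ=0.3755, φ=338.51°, ℓ=1.8567
cmd 1: set φ=24.75° → (κ,φ,ℓ)=(0.3755,24.75°,1.8567) → tip=(0.5644,0.2602,1.7099)
cmd 2: set κ=0.9370 → (κ,φ,ℓ)=(0.9370,24.75°,1.8567) → tip=(1.1322,0.5219,1.0520)

1.132 0.522 1.052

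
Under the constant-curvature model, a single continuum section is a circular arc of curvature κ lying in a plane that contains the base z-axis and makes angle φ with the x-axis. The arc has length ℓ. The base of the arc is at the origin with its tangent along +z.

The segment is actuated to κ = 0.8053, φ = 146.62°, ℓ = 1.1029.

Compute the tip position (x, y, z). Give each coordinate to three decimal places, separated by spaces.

θ = κ·ℓ = 0.8053 × 1.1029 = 0.88817 rad
ρ = (1 − cos θ)/κ = (1 − 0.63084)/0.8053 = 0.45842
z = sin θ / κ = 0.77592/0.8053 = 0.96351
x = ρ cos φ = 0.45842 × cos(146.62°) = -0.38280
y = ρ sin φ = 0.45842 × sin(146.62°) = 0.25222

-0.383 0.252 0.964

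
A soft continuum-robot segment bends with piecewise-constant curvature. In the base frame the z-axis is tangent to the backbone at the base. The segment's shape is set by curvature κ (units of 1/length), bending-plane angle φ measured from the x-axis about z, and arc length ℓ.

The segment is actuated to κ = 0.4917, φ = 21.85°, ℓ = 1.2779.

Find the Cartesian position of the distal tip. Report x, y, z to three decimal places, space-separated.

θ = κ·ℓ = 0.4917 × 1.2779 = 0.62834 rad
ρ = (1 − cos θ)/κ = (1 − 0.80900)/0.4917 = 0.38844
z = sin θ / κ = 0.58781/0.4917 = 1.19546
x = ρ cos φ = 0.38844 × cos(21.85°) = 0.36054
y = ρ sin φ = 0.38844 × sin(21.85°) = 0.14457

0.361 0.145 1.195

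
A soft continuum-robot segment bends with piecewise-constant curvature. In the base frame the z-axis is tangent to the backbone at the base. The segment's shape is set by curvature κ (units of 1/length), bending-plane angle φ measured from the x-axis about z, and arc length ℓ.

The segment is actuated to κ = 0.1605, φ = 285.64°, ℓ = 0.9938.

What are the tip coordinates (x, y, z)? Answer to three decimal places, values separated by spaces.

θ = κ·ℓ = 0.1605 × 0.9938 = 0.15950 rad
ρ = (1 − cos θ)/κ = (1 − 0.98731)/0.1605 = 0.07909
z = sin θ / κ = 0.15883/0.1605 = 0.98959
x = ρ cos φ = 0.07909 × cos(285.64°) = 0.02132
y = ρ sin φ = 0.07909 × sin(285.64°) = -0.07616

0.021 -0.076 0.990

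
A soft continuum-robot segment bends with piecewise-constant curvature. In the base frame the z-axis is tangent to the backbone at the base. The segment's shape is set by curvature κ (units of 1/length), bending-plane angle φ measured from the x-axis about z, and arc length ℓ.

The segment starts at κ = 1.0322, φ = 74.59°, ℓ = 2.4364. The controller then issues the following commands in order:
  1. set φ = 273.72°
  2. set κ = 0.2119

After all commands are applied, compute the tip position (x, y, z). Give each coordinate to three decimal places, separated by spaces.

0.040 -0.614 2.330

initial: κ=1.0322, φ=74.59°, ℓ=2.4364
cmd 1: set φ=273.72° → (κ,φ,ℓ)=(1.0322,273.72°,2.4364) → tip=(0.1138,-1.7498,0.5682)
cmd 2: set κ=0.2119 → (κ,φ,ℓ)=(0.2119,273.72°,2.4364) → tip=(0.0399,-0.6138,2.3296)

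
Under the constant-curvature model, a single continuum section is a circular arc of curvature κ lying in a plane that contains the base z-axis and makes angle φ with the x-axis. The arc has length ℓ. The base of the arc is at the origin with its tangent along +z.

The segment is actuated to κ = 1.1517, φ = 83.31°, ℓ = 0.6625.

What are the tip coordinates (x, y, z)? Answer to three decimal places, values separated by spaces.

θ = κ·ℓ = 1.1517 × 0.6625 = 0.76300 rad
ρ = (1 − cos θ)/κ = (1 − 0.72277)/1.1517 = 0.24072
z = sin θ / κ = 0.69109/1.1517 = 0.60006
x = ρ cos φ = 0.24072 × cos(83.31°) = 0.02804
y = ρ sin φ = 0.24072 × sin(83.31°) = 0.23908

0.028 0.239 0.600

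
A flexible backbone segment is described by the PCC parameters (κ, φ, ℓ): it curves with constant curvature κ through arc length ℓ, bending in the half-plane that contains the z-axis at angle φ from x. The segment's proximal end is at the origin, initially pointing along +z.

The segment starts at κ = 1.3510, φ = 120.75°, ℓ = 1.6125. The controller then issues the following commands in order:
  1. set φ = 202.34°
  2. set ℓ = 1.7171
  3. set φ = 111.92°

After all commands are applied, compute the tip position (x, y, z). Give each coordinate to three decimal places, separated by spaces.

-0.464 1.154 0.542

initial: κ=1.3510, φ=120.75°, ℓ=1.6125
cmd 1: set φ=202.34° → (κ,φ,ℓ)=(1.3510,202.34°,1.6125) → tip=(-1.0755,-0.4420,0.6077)
cmd 2: set ℓ=1.7171 → (κ,φ,ℓ)=(1.3510,202.34°,1.7171) → tip=(-1.1508,-0.4729,0.5421)
cmd 3: set φ=111.92° → (κ,φ,ℓ)=(1.3510,111.92°,1.7171) → tip=(-0.4645,1.1542,0.5421)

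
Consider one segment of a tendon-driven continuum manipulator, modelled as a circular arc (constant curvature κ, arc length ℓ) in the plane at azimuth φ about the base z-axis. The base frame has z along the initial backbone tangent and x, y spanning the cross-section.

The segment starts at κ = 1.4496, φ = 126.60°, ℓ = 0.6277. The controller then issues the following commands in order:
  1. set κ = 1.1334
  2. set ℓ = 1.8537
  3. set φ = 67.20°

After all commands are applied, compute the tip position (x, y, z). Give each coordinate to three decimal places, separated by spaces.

0.515 1.225 0.761

initial: κ=1.4496, φ=126.60°, ℓ=0.6277
cmd 1: set κ=1.1334 → (κ,φ,ℓ)=(1.1334,126.60°,0.6277) → tip=(-0.1276,0.1718,0.5761)
cmd 2: set ℓ=1.8537 → (κ,φ,ℓ)=(1.1334,126.60°,1.8537) → tip=(-0.7921,1.0665,0.7612)
cmd 3: set φ=67.20° → (κ,φ,ℓ)=(1.1334,67.20°,1.8537) → tip=(0.5148,1.2247,0.7612)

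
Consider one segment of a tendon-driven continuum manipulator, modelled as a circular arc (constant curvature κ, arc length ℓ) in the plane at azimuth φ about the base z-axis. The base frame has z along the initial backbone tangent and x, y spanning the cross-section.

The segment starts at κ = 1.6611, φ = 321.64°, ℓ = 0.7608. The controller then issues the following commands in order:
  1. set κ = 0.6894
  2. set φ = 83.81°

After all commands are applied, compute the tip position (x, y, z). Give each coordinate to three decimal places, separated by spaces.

0.021 0.194 0.726

initial: κ=1.6611, φ=321.64°, ℓ=0.7608
cmd 1: set κ=0.6894 → (κ,φ,ℓ)=(0.6894,321.64°,0.7608) → tip=(0.1529,-0.1210,0.7264)
cmd 2: set φ=83.81° → (κ,φ,ℓ)=(0.6894,83.81°,0.7608) → tip=(0.0210,0.1938,0.7264)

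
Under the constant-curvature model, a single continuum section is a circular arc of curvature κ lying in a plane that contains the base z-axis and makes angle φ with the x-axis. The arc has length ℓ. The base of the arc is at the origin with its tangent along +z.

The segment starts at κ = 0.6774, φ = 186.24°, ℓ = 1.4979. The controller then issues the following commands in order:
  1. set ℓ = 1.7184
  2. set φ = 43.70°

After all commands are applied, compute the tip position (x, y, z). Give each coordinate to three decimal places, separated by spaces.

0.645 0.616 1.356

initial: κ=0.6774, φ=186.24°, ℓ=1.4979
cmd 1: set ℓ=1.7184 → (κ,φ,ℓ)=(0.6774,186.24°,1.7184) → tip=(-0.8869,-0.0970,1.3558)
cmd 2: set φ=43.70° → (κ,φ,ℓ)=(0.6774,43.70°,1.7184) → tip=(0.6450,0.6164,1.3558)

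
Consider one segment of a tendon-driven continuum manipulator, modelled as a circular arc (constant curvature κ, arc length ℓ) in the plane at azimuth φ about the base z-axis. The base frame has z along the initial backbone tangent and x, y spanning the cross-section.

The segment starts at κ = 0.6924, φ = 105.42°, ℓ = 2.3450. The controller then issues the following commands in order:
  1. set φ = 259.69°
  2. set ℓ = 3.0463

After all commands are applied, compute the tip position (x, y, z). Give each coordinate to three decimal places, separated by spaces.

-0.391 -2.150 1.240

initial: κ=0.6924, φ=105.42°, ℓ=2.3450
cmd 1: set φ=259.69° → (κ,φ,ℓ)=(0.6924,259.69°,2.3450) → tip=(-0.2721,-1.4960,1.4422)
cmd 2: set ℓ=3.0463 → (κ,φ,ℓ)=(0.6924,259.69°,3.0463) → tip=(-0.3910,-2.1496,1.2399)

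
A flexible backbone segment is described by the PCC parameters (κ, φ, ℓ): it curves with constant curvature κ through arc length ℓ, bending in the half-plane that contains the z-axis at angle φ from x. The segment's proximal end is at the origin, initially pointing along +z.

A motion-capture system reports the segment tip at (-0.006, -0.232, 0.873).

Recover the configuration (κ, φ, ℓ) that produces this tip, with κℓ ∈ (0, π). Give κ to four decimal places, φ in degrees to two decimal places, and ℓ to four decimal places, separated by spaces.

0.5688 268.52 0.9136

ρ = √(x²+y²) = √(-0.006² + -0.232²) = 0.23208
φ = atan2(y, x) mod 360° = atan2(-0.232, -0.006) = 268.5185°
|p|² = ρ² + z² = 0.23208² + 0.873² = 0.81599
κ = 2ρ / |p|² = 2×0.23208 / 0.81599 = 0.56883
θ = 2·atan2(ρ, z) = 2·atan2(0.23208, 0.873) = 0.51966 rad
ℓ = θ/κ = 0.51966/0.56883 = 0.91357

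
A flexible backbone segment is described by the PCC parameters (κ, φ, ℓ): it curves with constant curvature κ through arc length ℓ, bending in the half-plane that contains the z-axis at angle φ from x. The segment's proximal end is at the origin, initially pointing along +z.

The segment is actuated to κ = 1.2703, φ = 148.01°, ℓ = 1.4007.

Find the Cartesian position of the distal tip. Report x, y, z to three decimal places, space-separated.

-0.806 0.503 0.770

θ = κ·ℓ = 1.2703 × 1.4007 = 1.77931 rad
ρ = (1 − cos θ)/κ = (1 − -0.20701)/1.2703 = 0.95017
z = sin θ / κ = 0.97834/1.2703 = 0.77016
x = ρ cos φ = 0.95017 × cos(148.01°) = -0.80588
y = ρ sin φ = 0.95017 × sin(148.01°) = 0.50337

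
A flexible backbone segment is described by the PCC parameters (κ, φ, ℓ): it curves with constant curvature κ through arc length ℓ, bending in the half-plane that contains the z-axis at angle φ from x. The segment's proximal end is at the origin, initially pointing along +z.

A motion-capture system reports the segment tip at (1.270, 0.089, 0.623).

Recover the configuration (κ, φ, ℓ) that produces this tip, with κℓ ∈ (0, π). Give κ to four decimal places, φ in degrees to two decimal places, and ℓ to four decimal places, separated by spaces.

ρ = √(x²+y²) = √(1.270² + 0.089²) = 1.27311
φ = atan2(y, x) mod 360° = atan2(0.089, 1.270) = 4.0087°
|p|² = ρ² + z² = 1.27311² + 0.623² = 2.00895
κ = 2ρ / |p|² = 2×1.27311 / 2.00895 = 1.26744
θ = 2·atan2(ρ, z) = 2·atan2(1.27311, 0.623) = 2.23141 rad
ℓ = θ/κ = 2.23141/1.26744 = 1.76056

1.2674 4.01 1.7606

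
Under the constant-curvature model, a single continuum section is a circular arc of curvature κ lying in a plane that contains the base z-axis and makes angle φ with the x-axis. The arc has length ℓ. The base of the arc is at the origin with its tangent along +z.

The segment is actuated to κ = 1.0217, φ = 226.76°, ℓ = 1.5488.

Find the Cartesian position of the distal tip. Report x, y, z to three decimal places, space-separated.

-0.678 -0.721 0.979

θ = κ·ℓ = 1.0217 × 1.5488 = 1.58241 rad
ρ = (1 − cos θ)/κ = (1 − -0.01161)/1.0217 = 0.99013
z = sin θ / κ = 0.99993/1.0217 = 0.97869
x = ρ cos φ = 0.99013 × cos(226.76°) = -0.67829
y = ρ sin φ = 0.99013 × sin(226.76°) = -0.72130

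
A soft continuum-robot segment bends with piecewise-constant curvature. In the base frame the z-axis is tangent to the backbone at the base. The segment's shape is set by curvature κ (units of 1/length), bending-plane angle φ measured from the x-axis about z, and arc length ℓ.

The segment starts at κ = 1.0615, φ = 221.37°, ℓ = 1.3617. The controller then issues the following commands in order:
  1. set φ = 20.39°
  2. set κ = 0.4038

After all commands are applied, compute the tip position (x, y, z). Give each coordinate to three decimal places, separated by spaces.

initial: κ=1.0615, φ=221.37°, ℓ=1.3617
cmd 1: set φ=20.39° → (κ,φ,ℓ)=(1.0615,20.39°,1.3617) → tip=(0.7726,0.2872,0.9347)
cmd 2: set κ=0.4038 → (κ,φ,ℓ)=(0.4038,20.39°,1.3617) → tip=(0.3422,0.1272,1.2941)

0.342 0.127 1.294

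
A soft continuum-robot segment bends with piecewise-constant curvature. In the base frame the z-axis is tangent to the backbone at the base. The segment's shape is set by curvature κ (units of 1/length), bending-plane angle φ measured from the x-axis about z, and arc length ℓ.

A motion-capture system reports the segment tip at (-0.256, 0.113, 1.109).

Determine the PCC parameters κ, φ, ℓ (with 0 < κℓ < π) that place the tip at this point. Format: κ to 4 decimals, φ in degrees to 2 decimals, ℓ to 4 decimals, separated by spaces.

ρ = √(x²+y²) = √(-0.256² + 0.113²) = 0.27983
φ = atan2(y, x) mod 360° = atan2(0.113, -0.256) = 156.1830°
|p|² = ρ² + z² = 0.27983² + 1.109² = 1.30819
κ = 2ρ / |p|² = 2×0.27983 / 1.30819 = 0.42781
θ = 2·atan2(ρ, z) = 2·atan2(0.27983, 1.109) = 0.49433 rad
ℓ = θ/κ = 0.49433/0.42781 = 1.15549

0.4278 156.18 1.1555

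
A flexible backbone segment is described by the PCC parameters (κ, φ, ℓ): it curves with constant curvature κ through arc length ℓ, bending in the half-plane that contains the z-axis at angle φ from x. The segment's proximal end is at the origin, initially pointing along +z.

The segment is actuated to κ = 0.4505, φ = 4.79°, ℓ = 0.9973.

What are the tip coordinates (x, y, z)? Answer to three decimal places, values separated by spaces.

θ = κ·ℓ = 0.4505 × 0.9973 = 0.44928 rad
ρ = (1 − cos θ)/κ = (1 − 0.90076)/0.4505 = 0.22029
z = sin θ / κ = 0.43432/0.4505 = 0.96409
x = ρ cos φ = 0.22029 × cos(4.79°) = 0.21952
y = ρ sin φ = 0.22029 × sin(4.79°) = 0.01840

0.220 0.018 0.964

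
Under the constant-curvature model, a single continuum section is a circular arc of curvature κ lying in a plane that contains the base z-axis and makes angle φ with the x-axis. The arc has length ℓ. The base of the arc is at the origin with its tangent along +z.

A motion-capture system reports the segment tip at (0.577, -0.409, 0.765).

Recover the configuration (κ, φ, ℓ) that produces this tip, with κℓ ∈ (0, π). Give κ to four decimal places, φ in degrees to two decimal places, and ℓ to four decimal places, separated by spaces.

1.3032 324.67 1.1452

ρ = √(x²+y²) = √(0.577² + -0.409²) = 0.70726
φ = atan2(y, x) mod 360° = atan2(-0.409, 0.577) = 324.6695°
|p|² = ρ² + z² = 0.70726² + 0.765² = 1.08543
κ = 2ρ / |p|² = 2×0.70726 / 1.08543 = 1.30317
θ = 2·atan2(ρ, z) = 2·atan2(0.70726, 0.765) = 1.49239 rad
ℓ = θ/κ = 1.49239/1.30317 = 1.14520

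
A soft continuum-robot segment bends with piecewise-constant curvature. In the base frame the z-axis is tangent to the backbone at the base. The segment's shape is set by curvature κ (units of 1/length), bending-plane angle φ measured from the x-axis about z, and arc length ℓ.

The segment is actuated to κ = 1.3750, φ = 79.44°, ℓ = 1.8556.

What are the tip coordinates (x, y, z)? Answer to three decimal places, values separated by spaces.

0.244 1.309 0.405

θ = κ·ℓ = 1.3750 × 1.8556 = 2.55145 rad
ρ = (1 − cos θ)/κ = (1 − -0.83086)/1.3750 = 1.33154
z = sin θ / κ = 0.55648/1.3750 = 0.40471
x = ρ cos φ = 1.33154 × cos(79.44°) = 0.24402
y = ρ sin φ = 1.33154 × sin(79.44°) = 1.30898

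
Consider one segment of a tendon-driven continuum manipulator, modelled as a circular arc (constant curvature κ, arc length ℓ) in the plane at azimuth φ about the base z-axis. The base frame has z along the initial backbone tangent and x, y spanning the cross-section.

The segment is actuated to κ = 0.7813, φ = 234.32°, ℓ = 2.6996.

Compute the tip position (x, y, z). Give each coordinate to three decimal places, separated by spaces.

-1.129 -1.573 1.099

θ = κ·ℓ = 0.7813 × 2.6996 = 2.10920 rad
ρ = (1 − cos θ)/κ = (1 − -0.51276)/0.7813 = 1.93621
z = sin θ / κ = 0.85853/0.7813 = 1.09885
x = ρ cos φ = 1.93621 × cos(234.32°) = -1.12931
y = ρ sin φ = 1.93621 × sin(234.32°) = -1.57276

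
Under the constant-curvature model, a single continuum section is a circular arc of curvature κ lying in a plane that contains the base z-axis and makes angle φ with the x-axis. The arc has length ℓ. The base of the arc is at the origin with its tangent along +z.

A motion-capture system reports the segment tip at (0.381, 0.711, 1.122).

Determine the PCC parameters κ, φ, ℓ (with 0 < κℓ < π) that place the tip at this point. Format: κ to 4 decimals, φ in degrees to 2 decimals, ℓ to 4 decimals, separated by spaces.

0.8449 61.81 1.4756

ρ = √(x²+y²) = √(0.381² + 0.711²) = 0.80665
φ = atan2(y, x) mod 360° = atan2(0.711, 0.381) = 61.8147°
|p|² = ρ² + z² = 0.80665² + 1.122² = 1.90957
κ = 2ρ / |p|² = 2×0.80665 / 1.90957 = 0.84485
θ = 2·atan2(ρ, z) = 2·atan2(0.80665, 1.122) = 1.24665 rad
ℓ = θ/κ = 1.24665/0.84485 = 1.47558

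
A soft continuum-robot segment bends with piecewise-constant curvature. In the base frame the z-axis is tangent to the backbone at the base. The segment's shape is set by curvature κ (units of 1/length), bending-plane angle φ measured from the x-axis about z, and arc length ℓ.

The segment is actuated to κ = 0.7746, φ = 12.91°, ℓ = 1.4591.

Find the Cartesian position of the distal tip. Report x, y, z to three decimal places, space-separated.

0.722 0.165 1.168

θ = κ·ℓ = 0.7746 × 1.4591 = 1.13022 rad
ρ = (1 − cos θ)/κ = (1 − 0.42646)/0.7746 = 0.74043
z = sin θ / κ = 0.90451/0.7746 = 1.16771
x = ρ cos φ = 0.74043 × cos(12.91°) = 0.72171
y = ρ sin φ = 0.74043 × sin(12.91°) = 0.16543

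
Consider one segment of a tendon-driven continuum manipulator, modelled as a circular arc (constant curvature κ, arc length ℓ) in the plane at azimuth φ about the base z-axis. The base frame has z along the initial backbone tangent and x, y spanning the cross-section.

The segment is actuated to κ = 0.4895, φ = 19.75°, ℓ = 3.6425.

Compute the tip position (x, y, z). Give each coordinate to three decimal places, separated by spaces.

θ = κ·ℓ = 0.4895 × 3.6425 = 1.78300 rad
ρ = (1 − cos θ)/κ = (1 − -0.21062)/0.4895 = 2.47317
z = sin θ / κ = 0.97757/0.4895 = 1.99708
x = ρ cos φ = 2.47317 × cos(19.75°) = 2.32769
y = ρ sin φ = 2.47317 × sin(19.75°) = 0.83573

2.328 0.836 1.997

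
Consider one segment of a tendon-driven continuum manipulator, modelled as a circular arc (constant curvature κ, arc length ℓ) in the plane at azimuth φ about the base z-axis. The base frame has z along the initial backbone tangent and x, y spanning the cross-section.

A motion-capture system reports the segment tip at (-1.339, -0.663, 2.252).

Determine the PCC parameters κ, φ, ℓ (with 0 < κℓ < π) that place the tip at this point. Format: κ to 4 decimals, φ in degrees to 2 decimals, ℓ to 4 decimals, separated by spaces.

ρ = √(x²+y²) = √(-1.339² + -0.663²) = 1.49415
φ = atan2(y, x) mod 360° = atan2(-0.663, -1.339) = 206.3421°
|p|² = ρ² + z² = 1.49415² + 2.252² = 7.30399
κ = 2ρ / |p|² = 2×1.49415 / 7.30399 = 0.40913
θ = 2·atan2(ρ, z) = 2·atan2(1.49415, 2.252) = 1.17158 rad
ℓ = θ/κ = 1.17158/0.40913 = 2.86358

0.4091 206.34 2.8636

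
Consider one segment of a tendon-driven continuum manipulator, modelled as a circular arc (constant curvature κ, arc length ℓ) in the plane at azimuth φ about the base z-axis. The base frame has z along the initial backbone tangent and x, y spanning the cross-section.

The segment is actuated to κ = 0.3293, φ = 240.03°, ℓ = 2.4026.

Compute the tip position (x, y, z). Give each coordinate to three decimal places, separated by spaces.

θ = κ·ℓ = 0.3293 × 2.4026 = 0.79118 rad
ρ = (1 − cos θ)/κ = (1 − 0.70301)/0.3293 = 0.90188
z = sin θ / κ = 0.71118/0.3293 = 2.15967
x = ρ cos φ = 0.90188 × cos(240.03°) = -0.45053
y = ρ sin φ = 0.90188 × sin(240.03°) = -0.78129

-0.451 -0.781 2.160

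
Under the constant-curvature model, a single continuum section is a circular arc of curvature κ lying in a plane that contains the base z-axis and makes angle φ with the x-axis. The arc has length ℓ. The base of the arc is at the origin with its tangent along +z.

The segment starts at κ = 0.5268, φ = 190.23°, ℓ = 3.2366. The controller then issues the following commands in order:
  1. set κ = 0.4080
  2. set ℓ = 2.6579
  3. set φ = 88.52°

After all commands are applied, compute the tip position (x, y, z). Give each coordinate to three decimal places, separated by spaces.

0.034 1.305 2.167

initial: κ=0.5268, φ=190.23°, ℓ=3.2366
cmd 1: set κ=0.4080 → (κ,φ,ℓ)=(0.4080,190.23°,3.2366) → tip=(-1.8147,-0.3275,2.3746)
cmd 2: set ℓ=2.6579 → (κ,φ,ℓ)=(0.4080,190.23°,2.6579) → tip=(-1.2846,-0.2318,2.1667)
cmd 3: set φ=88.52° → (κ,φ,ℓ)=(0.4080,88.52°,2.6579) → tip=(0.0337,1.3049,2.1667)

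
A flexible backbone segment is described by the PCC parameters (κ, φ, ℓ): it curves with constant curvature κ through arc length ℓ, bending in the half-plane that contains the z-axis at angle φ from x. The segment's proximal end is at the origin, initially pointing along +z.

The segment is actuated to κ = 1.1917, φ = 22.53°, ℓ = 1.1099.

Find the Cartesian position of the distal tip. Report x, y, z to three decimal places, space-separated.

θ = κ·ℓ = 1.1917 × 1.1099 = 1.32267 rad
ρ = (1 − cos θ)/κ = (1 − 0.24559)/1.1917 = 0.63305
z = sin θ / κ = 0.96937/1.1917 = 0.81344
x = ρ cos φ = 0.63305 × cos(22.53°) = 0.58474
y = ρ sin φ = 0.63305 × sin(22.53°) = 0.24257

0.585 0.243 0.813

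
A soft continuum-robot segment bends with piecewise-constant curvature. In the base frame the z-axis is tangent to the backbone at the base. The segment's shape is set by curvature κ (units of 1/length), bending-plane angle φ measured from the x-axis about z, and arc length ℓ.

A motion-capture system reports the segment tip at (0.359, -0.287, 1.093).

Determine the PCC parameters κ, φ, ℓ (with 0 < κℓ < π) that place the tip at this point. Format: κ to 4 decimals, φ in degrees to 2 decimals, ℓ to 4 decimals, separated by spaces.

ρ = √(x²+y²) = √(0.359² + -0.287²) = 0.45962
φ = atan2(y, x) mod 360° = atan2(-0.287, 0.359) = 321.3597°
|p|² = ρ² + z² = 0.45962² + 1.093² = 1.40590
κ = 2ρ / |p|² = 2×0.45962 / 1.40590 = 0.65384
θ = 2·atan2(ρ, z) = 2·atan2(0.45962, 1.093) = 0.79613 rad
ℓ = θ/κ = 0.79613/0.65384 = 1.21761

0.6538 321.36 1.2176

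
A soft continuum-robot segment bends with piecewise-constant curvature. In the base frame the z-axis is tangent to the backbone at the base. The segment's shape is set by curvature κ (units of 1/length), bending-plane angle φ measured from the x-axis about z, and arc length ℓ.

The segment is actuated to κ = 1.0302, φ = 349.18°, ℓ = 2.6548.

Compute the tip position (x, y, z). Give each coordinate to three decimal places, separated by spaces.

1.829 -0.350 0.384

θ = κ·ℓ = 1.0302 × 2.6548 = 2.73497 rad
ρ = (1 − cos θ)/κ = (1 − -0.91846)/1.0302 = 1.86222
z = sin θ / κ = 0.39551/1.0302 = 0.38391
x = ρ cos φ = 1.86222 × cos(349.18°) = 1.82912
y = ρ sin φ = 1.86222 × sin(349.18°) = -0.34958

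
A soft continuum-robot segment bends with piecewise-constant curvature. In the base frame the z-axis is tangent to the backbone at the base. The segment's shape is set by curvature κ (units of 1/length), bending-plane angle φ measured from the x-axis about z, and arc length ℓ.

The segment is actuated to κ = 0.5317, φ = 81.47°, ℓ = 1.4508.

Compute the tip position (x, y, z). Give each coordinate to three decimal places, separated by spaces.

0.079 0.526 1.311

θ = κ·ℓ = 0.5317 × 1.4508 = 0.77139 rad
ρ = (1 − cos θ)/κ = (1 − 0.71694)/0.5317 = 0.53236
z = sin θ / κ = 0.69713/0.5317 = 1.31114
x = ρ cos φ = 0.53236 × cos(81.47°) = 0.07896
y = ρ sin φ = 0.53236 × sin(81.47°) = 0.52648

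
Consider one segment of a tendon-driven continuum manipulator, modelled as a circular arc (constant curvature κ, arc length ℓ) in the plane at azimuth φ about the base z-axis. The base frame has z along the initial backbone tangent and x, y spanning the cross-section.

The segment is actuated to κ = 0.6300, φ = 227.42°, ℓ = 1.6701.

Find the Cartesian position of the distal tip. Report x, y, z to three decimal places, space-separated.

θ = κ·ℓ = 0.6300 × 1.6701 = 1.05216 rad
ρ = (1 − cos θ)/κ = (1 − 0.49569)/0.6300 = 0.80049
z = sin θ / κ = 0.86850/0.6300 = 1.37857
x = ρ cos φ = 0.80049 × cos(227.42°) = -0.54162
y = ρ sin φ = 0.80049 × sin(227.42°) = -0.58942

-0.542 -0.589 1.379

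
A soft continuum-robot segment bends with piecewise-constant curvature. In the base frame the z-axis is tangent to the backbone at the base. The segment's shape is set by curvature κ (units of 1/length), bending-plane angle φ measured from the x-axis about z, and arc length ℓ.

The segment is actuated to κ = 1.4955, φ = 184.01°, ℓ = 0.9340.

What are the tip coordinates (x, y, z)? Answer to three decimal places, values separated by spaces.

θ = κ·ℓ = 1.4955 × 0.9340 = 1.39680 rad
ρ = (1 − cos θ)/κ = (1 − 0.17312)/1.4955 = 0.55291
z = sin θ / κ = 0.98490/1.4955 = 0.65858
x = ρ cos φ = 0.55291 × cos(184.01°) = -0.55156
y = ρ sin φ = 0.55291 × sin(184.01°) = -0.03867

-0.552 -0.039 0.659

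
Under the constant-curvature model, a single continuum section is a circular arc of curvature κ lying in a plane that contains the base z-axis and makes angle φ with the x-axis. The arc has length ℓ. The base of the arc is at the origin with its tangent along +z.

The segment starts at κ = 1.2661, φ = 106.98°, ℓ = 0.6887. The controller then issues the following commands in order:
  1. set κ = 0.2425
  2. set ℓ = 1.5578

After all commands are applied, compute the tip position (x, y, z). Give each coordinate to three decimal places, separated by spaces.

initial: κ=1.2661, φ=106.98°, ℓ=0.6887
cmd 1: set κ=0.2425 → (κ,φ,ℓ)=(0.2425,106.98°,0.6887) → tip=(-0.0168,0.0549,0.6855)
cmd 2: set ℓ=1.5578 → (κ,φ,ℓ)=(0.2425,106.98°,1.5578) → tip=(-0.0849,0.2781,1.5210)

-0.085 0.278 1.521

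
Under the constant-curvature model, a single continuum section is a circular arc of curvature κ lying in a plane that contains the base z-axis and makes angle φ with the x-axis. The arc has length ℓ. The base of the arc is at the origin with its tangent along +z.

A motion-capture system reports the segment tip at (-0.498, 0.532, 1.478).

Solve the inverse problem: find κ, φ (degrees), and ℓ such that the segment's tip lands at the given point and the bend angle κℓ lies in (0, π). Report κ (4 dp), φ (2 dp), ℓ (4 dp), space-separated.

0.5367 133.11 1.7070

ρ = √(x²+y²) = √(-0.498² + 0.532²) = 0.72872
φ = atan2(y, x) mod 360° = atan2(0.532, -0.498) = 133.1094°
|p|² = ρ² + z² = 0.72872² + 1.478² = 2.71551
κ = 2ρ / |p|² = 2×0.72872 / 2.71551 = 0.53671
θ = 2·atan2(ρ, z) = 2·atan2(0.72872, 1.478) = 0.91613 rad
ℓ = θ/κ = 0.91613/0.53671 = 1.70695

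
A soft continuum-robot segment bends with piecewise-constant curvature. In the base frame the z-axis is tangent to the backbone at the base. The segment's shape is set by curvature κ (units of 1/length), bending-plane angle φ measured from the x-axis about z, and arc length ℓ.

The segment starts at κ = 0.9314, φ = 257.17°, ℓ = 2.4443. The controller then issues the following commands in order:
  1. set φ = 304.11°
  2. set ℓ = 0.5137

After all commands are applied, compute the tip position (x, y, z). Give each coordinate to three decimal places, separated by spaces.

initial: κ=0.9314, φ=257.17°, ℓ=2.4443
cmd 1: set φ=304.11° → (κ,φ,ℓ)=(0.9314,304.11°,2.4443) → tip=(0.9926,-1.4656,0.8171)
cmd 2: set ℓ=0.5137 → (κ,φ,ℓ)=(0.9314,304.11°,0.5137) → tip=(0.0676,-0.0998,0.4943)

0.068 -0.100 0.494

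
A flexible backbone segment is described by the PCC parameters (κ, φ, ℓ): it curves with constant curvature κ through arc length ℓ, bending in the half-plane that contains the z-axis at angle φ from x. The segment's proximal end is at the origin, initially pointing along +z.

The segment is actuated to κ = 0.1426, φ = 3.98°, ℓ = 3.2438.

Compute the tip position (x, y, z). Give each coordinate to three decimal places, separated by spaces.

θ = κ·ℓ = 0.1426 × 3.2438 = 0.46257 rad
ρ = (1 − cos θ)/κ = (1 − 0.89491)/0.1426 = 0.73695
z = sin θ / κ = 0.44625/0.1426 = 3.12935
x = ρ cos φ = 0.73695 × cos(3.98°) = 0.73518
y = ρ sin φ = 0.73695 × sin(3.98°) = 0.05115

0.735 0.051 3.129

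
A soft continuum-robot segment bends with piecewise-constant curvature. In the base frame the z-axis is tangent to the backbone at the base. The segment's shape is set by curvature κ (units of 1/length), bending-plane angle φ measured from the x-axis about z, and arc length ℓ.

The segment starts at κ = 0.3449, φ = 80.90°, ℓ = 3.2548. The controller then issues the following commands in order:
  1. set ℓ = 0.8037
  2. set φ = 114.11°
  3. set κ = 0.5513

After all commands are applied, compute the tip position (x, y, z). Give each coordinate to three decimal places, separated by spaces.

-0.072 0.160 0.778

initial: κ=0.3449, φ=80.90°, ℓ=3.2548
cmd 1: set ℓ=0.8037 → (κ,φ,ℓ)=(0.3449,80.90°,0.8037) → tip=(0.0175,0.1093,0.7934)
cmd 2: set φ=114.11° → (κ,φ,ℓ)=(0.3449,114.11°,0.8037) → tip=(-0.0452,0.1010,0.7934)
cmd 3: set κ=0.5513 → (κ,φ,ℓ)=(0.5513,114.11°,0.8037) → tip=(-0.0716,0.1599,0.7777)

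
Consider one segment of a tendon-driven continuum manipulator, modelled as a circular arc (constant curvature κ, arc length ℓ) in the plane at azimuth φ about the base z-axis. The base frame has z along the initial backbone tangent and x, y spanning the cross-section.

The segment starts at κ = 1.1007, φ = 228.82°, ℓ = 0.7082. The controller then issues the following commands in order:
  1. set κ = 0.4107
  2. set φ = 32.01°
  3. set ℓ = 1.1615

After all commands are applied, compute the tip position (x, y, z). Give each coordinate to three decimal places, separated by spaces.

initial: κ=1.1007, φ=228.82°, ℓ=0.7082
cmd 1: set κ=0.4107 → (κ,φ,ℓ)=(0.4107,228.82°,0.7082) → tip=(-0.0673,-0.0770,0.6983)
cmd 2: set φ=32.01° → (κ,φ,ℓ)=(0.4107,32.01°,0.7082) → tip=(0.0867,0.0542,0.6983)
cmd 3: set ℓ=1.1615 → (κ,φ,ℓ)=(0.4107,32.01°,1.1615) → tip=(0.2305,0.1441,1.1179)

0.230 0.144 1.118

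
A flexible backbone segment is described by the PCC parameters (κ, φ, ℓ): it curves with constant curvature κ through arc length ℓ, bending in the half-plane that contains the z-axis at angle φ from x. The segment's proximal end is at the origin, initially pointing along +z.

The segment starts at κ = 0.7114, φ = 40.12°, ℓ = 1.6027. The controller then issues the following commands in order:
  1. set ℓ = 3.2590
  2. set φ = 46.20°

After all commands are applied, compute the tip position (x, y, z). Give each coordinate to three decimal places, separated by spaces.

initial: κ=0.7114, φ=40.12°, ℓ=1.6027
cmd 1: set ℓ=3.2590 → (κ,φ,ℓ)=(0.7114,40.12°,3.2590) → tip=(1.8058,1.5217,1.0308)
cmd 2: set φ=46.20° → (κ,φ,ℓ)=(0.7114,46.20°,3.2590) → tip=(1.6344,1.7044,1.0308)

1.634 1.704 1.031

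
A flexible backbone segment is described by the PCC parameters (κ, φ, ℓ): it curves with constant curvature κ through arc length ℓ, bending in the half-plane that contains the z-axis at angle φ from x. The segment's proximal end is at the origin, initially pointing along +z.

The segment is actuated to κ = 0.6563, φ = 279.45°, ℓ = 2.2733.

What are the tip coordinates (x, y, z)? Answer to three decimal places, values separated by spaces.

0.230 -1.385 1.519

θ = κ·ℓ = 0.6563 × 2.2733 = 1.49197 rad
ρ = (1 − cos θ)/κ = (1 − 0.07875)/0.6563 = 1.40371
z = sin θ / κ = 0.99689/0.6563 = 1.51896
x = ρ cos φ = 1.40371 × cos(279.45°) = 0.23047
y = ρ sin φ = 1.40371 × sin(279.45°) = -1.38466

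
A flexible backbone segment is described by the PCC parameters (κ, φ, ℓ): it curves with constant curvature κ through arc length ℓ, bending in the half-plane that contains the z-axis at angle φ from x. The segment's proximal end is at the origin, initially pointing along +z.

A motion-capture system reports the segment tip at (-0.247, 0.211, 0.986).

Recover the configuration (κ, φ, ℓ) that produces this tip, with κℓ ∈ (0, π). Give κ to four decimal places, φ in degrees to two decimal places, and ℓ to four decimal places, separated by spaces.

ρ = √(x²+y²) = √(-0.247² + 0.211²) = 0.32485
φ = atan2(y, x) mod 360° = atan2(0.211, -0.247) = 139.4944°
|p|² = ρ² + z² = 0.32485² + 0.986² = 1.07773
κ = 2ρ / |p|² = 2×0.32485 / 1.07773 = 0.60285
θ = 2·atan2(ρ, z) = 2·atan2(0.32485, 0.986) = 0.63653 rad
ℓ = θ/κ = 0.63653/0.60285 = 1.05587

0.6029 139.49 1.0559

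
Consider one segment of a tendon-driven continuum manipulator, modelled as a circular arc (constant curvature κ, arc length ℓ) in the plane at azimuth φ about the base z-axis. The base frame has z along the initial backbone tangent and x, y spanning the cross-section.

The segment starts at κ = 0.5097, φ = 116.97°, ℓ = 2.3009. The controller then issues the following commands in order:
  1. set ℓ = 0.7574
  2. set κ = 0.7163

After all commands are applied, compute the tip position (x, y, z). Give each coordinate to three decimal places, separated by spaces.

-0.091 0.179 0.721

initial: κ=0.5097, φ=116.97°, ℓ=2.3009
cmd 1: set ℓ=0.7574 → (κ,φ,ℓ)=(0.5097,116.97°,0.7574) → tip=(-0.0655,0.1287,0.7387)
cmd 2: set κ=0.7163 → (κ,φ,ℓ)=(0.7163,116.97°,0.7574) → tip=(-0.0909,0.1787,0.7208)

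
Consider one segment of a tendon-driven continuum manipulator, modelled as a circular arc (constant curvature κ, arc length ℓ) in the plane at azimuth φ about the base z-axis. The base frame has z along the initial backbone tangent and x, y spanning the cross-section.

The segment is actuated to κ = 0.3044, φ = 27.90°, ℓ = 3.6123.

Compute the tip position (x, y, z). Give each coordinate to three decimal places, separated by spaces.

θ = κ·ℓ = 0.3044 × 3.6123 = 1.09958 rad
ρ = (1 − cos θ)/κ = (1 − 0.45397)/0.3044 = 1.79380
z = sin θ / κ = 0.89102/0.3044 = 2.92713
x = ρ cos φ = 1.79380 × cos(27.90°) = 1.58530
y = ρ sin φ = 1.79380 × sin(27.90°) = 0.83937

1.585 0.839 2.927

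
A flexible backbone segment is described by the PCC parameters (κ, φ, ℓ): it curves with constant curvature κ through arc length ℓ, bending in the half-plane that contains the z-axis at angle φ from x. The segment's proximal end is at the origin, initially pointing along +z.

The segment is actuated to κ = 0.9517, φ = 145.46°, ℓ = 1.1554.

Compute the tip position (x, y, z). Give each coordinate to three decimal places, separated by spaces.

θ = κ·ℓ = 0.9517 × 1.1554 = 1.09959 rad
ρ = (1 − cos θ)/κ = (1 − 0.45396)/0.9517 = 0.57375
z = sin θ / κ = 0.89102/0.9517 = 0.93624
x = ρ cos φ = 0.57375 × cos(145.46°) = -0.47262
y = ρ sin φ = 0.57375 × sin(145.46°) = 0.32531

-0.473 0.325 0.936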